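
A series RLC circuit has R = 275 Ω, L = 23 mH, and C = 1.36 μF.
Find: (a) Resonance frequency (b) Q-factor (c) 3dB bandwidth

Step 1 — Resonance: ω₀ = 1/√(LC) = 1/√(0.023·1.36e-06) = 5654 rad/s.
Step 2 — f₀ = ω₀/(2π) = 899.9 Hz.
Step 3 — Series Q: Q = ω₀L/R = 5654·0.023/275 = 0.4729.
Step 4 — Bandwidth: Δω = ω₀/Q = 1.196e+04 rad/s; BW = Δω/(2π) = 1903 Hz.

(a) f₀ = 899.9 Hz  (b) Q = 0.4729  (c) BW = 1903 Hz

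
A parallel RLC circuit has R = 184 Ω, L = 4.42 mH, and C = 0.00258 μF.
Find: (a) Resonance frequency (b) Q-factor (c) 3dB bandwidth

Step 1 — Resonance: ω₀ = 1/√(LC) = 1/√(0.00442·2.58e-09) = 2.961e+05 rad/s.
Step 2 — f₀ = ω₀/(2π) = 4.713e+04 Hz.
Step 3 — Parallel Q: Q = R/(ω₀L) = 184/(2.961e+05·0.00442) = 0.1406.
Step 4 — Bandwidth: Δω = ω₀/Q = 2.107e+06 rad/s; BW = Δω/(2π) = 3.353e+05 Hz.

(a) f₀ = 4.713e+04 Hz  (b) Q = 0.1406  (c) BW = 3.353e+05 Hz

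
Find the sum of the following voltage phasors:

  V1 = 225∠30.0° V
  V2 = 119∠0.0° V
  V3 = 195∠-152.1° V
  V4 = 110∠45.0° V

Step 1 — Convert each phasor to rectangular form:
  V1 = 225·(cos(30.0°) + j·sin(30.0°)) = 194.9 + j112.5 V
  V2 = 119·(cos(0.0°) + j·sin(0.0°)) = 119 V
  V3 = 195·(cos(-152.1°) + j·sin(-152.1°)) = -172.3 - j91.25 V
  V4 = 110·(cos(45.0°) + j·sin(45.0°)) = 77.78 + j77.78 V
Step 2 — Sum components: V_total = 219.3 + j99.04 V.
Step 3 — Convert to polar: |V_total| = 240.6 V, ∠V_total = 24.3°.

V_total = 240.6∠24.3° V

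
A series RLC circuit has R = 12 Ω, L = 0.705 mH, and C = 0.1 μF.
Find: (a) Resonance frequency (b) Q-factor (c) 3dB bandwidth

Step 1 — Resonance condition Im(Z)=0 gives ω₀ = 1/√(LC).
Step 2 — ω₀ = 1/√(0.000705·1e-07) = 1.191e+05 rad/s.
Step 3 — f₀ = ω₀/(2π) = 1.896e+04 Hz.
Step 4 — Series Q: Q = ω₀L/R = 1.191e+05·0.000705/12 = 6.997.
Step 5 — 3dB bandwidth: Δω = ω₀/Q = 1.702e+04 rad/s; BW = Δω/(2π) = 2709 Hz.

(a) f₀ = 1.896e+04 Hz  (b) Q = 6.997  (c) BW = 2709 Hz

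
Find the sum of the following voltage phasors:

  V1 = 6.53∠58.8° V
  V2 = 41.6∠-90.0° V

Step 1 — Convert each phasor to rectangular form:
  V1 = 6.53·(cos(58.8°) + j·sin(58.8°)) = 3.383 + j5.586 V
  V2 = 41.6·(cos(-90.0°) + j·sin(-90.0°)) = 0 - j41.6 V
Step 2 — Sum components: V_total = 3.383 - j36.01 V.
Step 3 — Convert to polar: |V_total| = 36.17 V, ∠V_total = -84.6°.

V_total = 36.17∠-84.6° V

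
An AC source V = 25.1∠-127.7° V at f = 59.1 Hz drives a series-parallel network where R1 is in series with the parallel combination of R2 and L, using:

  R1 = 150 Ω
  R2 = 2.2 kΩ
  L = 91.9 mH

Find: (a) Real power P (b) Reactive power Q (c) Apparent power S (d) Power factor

Step 1 — Angular frequency: ω = 2π·f = 2π·59.1 = 371.3 rad/s.
Step 2 — Component impedances:
  R1: Z = R = 150 Ω
  R2: Z = R = 2200 Ω
  L: Z = jωL = j·371.3·0.0919 = 0 + j34.13 Ω
Step 3 — Parallel branch: R2 || L = 1/(1/R2 + 1/L) = 0.5292 + j34.12 Ω.
Step 4 — Series with R1: Z_total = R1 + (R2 || L) = 150.5 + j34.12 Ω = 154.3∠12.8° Ω.
Step 5 — Source phasor: V = 25.1∠-127.7° V = -15.35 - j19.86 V.
Step 6 — Current: I = V / Z = -0.1254 - j0.1035 A = 0.1626∠-140.5° A.
Step 7 — Complex power: S = V·I* = 3.981 + j0.9023 VA.
Step 8 — Real power: P = Re(S) = 3.981 W.
Step 9 — Reactive power: Q = Im(S) = 0.9023 VAR.
Step 10 — Apparent power: |S| = 4.082 VA.
Step 11 — Power factor: PF = P/|S| = 0.9753 (lagging).

(a) P = 3.981 W  (b) Q = 0.9023 VAR  (c) S = 4.082 VA  (d) PF = 0.9753 (lagging)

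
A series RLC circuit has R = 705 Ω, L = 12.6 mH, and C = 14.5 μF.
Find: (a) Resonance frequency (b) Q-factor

Step 1 — Resonance condition Im(Z)=0 gives ω₀ = 1/√(LC).
Step 2 — ω₀ = 1/√(0.0126·1.45e-05) = 2340 rad/s.
Step 3 — f₀ = ω₀/(2π) = 372.3 Hz.
Step 4 — Series Q: Q = ω₀L/R = 2340·0.0126/705 = 0.04181.

(a) f₀ = 372.3 Hz  (b) Q = 0.04181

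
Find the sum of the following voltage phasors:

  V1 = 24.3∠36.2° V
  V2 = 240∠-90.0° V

Step 1 — Convert each phasor to rectangular form:
  V1 = 24.3·(cos(36.2°) + j·sin(36.2°)) = 19.61 + j14.35 V
  V2 = 240·(cos(-90.0°) + j·sin(-90.0°)) = 0 - j240 V
Step 2 — Sum components: V_total = 19.61 - j225.6 V.
Step 3 — Convert to polar: |V_total| = 226.5 V, ∠V_total = -85.0°.

V_total = 226.5∠-85.0° V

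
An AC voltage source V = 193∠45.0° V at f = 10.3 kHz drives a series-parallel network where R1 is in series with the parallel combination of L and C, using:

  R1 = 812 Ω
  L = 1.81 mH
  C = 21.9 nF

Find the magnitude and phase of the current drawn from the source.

Step 1 — Angular frequency: ω = 2π·f = 2π·1.03e+04 = 6.472e+04 rad/s.
Step 2 — Component impedances:
  R1: Z = R = 812 Ω
  L: Z = jωL = j·6.472e+04·0.00181 = 0 + j117.1 Ω
  C: Z = 1/(jωC) = -j/(ω·C) = 0 - j705.6 Ω
Step 3 — Parallel branch: L || C = 1/(1/L + 1/C) = 0 + j140.5 Ω.
Step 4 — Series with R1: Z_total = R1 + (L || C) = 812 + j140.5 Ω = 824.1∠9.8° Ω.
Step 5 — Source phasor: V = 193∠45.0° V = 136.5 + j136.5 V.
Step 6 — Ohm's law: I = V / Z_total = (136.5 + j136.5) / (812 + j140.5) = 0.1914 + j0.135 A.
Step 7 — Convert to polar: |I| = 0.2342 A, ∠I = 35.2°.

I = 0.2342∠35.2° A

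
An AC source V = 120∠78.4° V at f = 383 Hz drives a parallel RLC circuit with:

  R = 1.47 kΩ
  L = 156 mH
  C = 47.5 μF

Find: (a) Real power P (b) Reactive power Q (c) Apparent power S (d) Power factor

Step 1 — Angular frequency: ω = 2π·f = 2π·383 = 2406 rad/s.
Step 2 — Component impedances:
  R: Z = R = 1470 Ω
  L: Z = jωL = j·2406·0.156 = 0 + j375.4 Ω
  C: Z = 1/(jωC) = -j/(ω·C) = 0 - j8.748 Ω
Step 3 — Parallel combination: 1/Z_total = 1/R + 1/L + 1/C; Z_total = 0.05458 - j8.957 Ω = 8.957∠-89.7° Ω.
Step 4 — Source phasor: V = 120∠78.4° V = 24.13 + j117.5 V.
Step 5 — Current: I = V / Z = -13.11 + j2.774 A = 13.4∠168.1° A.
Step 6 — Complex power: S = V·I* = 9.796 - j1608 VA.
Step 7 — Real power: P = Re(S) = 9.796 W.
Step 8 — Reactive power: Q = Im(S) = -1608 VAR.
Step 9 — Apparent power: |S| = 1608 VA.
Step 10 — Power factor: PF = P/|S| = 0.006093 (leading).

(a) P = 9.796 W  (b) Q = -1608 VAR  (c) S = 1608 VA  (d) PF = 0.006093 (leading)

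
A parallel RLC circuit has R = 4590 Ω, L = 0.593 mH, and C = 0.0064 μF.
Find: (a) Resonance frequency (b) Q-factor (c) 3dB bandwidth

Step 1 — Resonance: ω₀ = 1/√(LC) = 1/√(0.000593·6.4e-09) = 5.133e+05 rad/s.
Step 2 — f₀ = ω₀/(2π) = 8.17e+04 Hz.
Step 3 — Parallel Q: Q = R/(ω₀L) = 4590/(5.133e+05·0.000593) = 15.08.
Step 4 — Bandwidth: Δω = ω₀/Q = 3.404e+04 rad/s; BW = Δω/(2π) = 5418 Hz.

(a) f₀ = 8.17e+04 Hz  (b) Q = 15.08  (c) BW = 5418 Hz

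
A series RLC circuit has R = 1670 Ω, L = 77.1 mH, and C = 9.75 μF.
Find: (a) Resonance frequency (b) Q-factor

Step 1 — Resonance condition Im(Z)=0 gives ω₀ = 1/√(LC).
Step 2 — ω₀ = 1/√(0.0771·9.75e-06) = 1153 rad/s.
Step 3 — f₀ = ω₀/(2π) = 183.6 Hz.
Step 4 — Series Q: Q = ω₀L/R = 1153·0.0771/1670 = 0.05325.

(a) f₀ = 183.6 Hz  (b) Q = 0.05325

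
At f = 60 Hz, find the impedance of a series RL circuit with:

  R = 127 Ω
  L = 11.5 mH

Step 1 — Angular frequency: ω = 2π·f = 2π·60 = 377 rad/s.
Step 2 — Component impedances:
  R: Z = R = 127 Ω
  L: Z = jωL = j·377·0.0115 = 0 + j4.335 Ω
Step 3 — Series combination: Z_total = R + L = 127 + j4.335 Ω = 127.1∠2.0° Ω.

Z = 127 + j4.335 Ω = 127.1∠2.0° Ω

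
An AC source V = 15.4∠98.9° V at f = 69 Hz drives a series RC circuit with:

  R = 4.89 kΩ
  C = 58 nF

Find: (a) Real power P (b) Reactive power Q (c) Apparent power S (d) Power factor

Step 1 — Angular frequency: ω = 2π·f = 2π·69 = 433.5 rad/s.
Step 2 — Component impedances:
  R: Z = R = 4890 Ω
  C: Z = 1/(jωC) = -j/(ω·C) = 0 - j3.977e+04 Ω
Step 3 — Series combination: Z_total = R + C = 4890 - j3.977e+04 Ω = 4.007e+04∠-83.0° Ω.
Step 4 — Source phasor: V = 15.4∠98.9° V = -2.383 + j15.21 V.
Step 5 — Current: I = V / Z = -0.0003841 - j1.268e-05 A = 0.0003843∠-178.1° A.
Step 6 — Complex power: S = V·I* = 0.0007223 - j0.005875 VA.
Step 7 — Real power: P = Re(S) = 0.0007223 W.
Step 8 — Reactive power: Q = Im(S) = -0.005875 VAR.
Step 9 — Apparent power: |S| = 0.005919 VA.
Step 10 — Power factor: PF = P/|S| = 0.122 (leading).

(a) P = 0.0007223 W  (b) Q = -0.005875 VAR  (c) S = 0.005919 VA  (d) PF = 0.122 (leading)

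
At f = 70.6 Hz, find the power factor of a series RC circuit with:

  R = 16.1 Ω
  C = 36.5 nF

Step 1 — Angular frequency: ω = 2π·f = 2π·70.6 = 443.6 rad/s.
Step 2 — Component impedances:
  R: Z = R = 16.1 Ω
  C: Z = 1/(jωC) = -j/(ω·C) = 0 - j6.176e+04 Ω
Step 3 — Series combination: Z_total = R + C = 16.1 - j6.176e+04 Ω = 6.176e+04∠-90.0° Ω.
Step 4 — Power factor: PF = cos(φ) = Re(Z)/|Z| = 16.1/6.176e+04 = 0.0002607.
Step 5 — Type: Im(Z) = -6.176e+04 ⇒ leading (phase φ = -90.0°).

PF = 0.0002607 (leading, φ = -90.0°)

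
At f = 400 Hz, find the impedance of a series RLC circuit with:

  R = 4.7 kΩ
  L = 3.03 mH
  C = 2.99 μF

Step 1 — Angular frequency: ω = 2π·f = 2π·400 = 2513 rad/s.
Step 2 — Component impedances:
  R: Z = R = 4700 Ω
  L: Z = jωL = j·2513·0.00303 = 0 + j7.615 Ω
  C: Z = 1/(jωC) = -j/(ω·C) = 0 - j133.1 Ω
Step 3 — Series combination: Z_total = R + L + C = 4700 - j125.5 Ω = 4702∠-1.5° Ω.

Z = 4700 - j125.5 Ω = 4702∠-1.5° Ω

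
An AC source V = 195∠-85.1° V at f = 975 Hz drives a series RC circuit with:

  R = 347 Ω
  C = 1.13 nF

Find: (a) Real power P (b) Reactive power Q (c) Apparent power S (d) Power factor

Step 1 — Angular frequency: ω = 2π·f = 2π·975 = 6126 rad/s.
Step 2 — Component impedances:
  R: Z = R = 347 Ω
  C: Z = 1/(jωC) = -j/(ω·C) = 0 - j1.445e+05 Ω
Step 3 — Series combination: Z_total = R + C = 347 - j1.445e+05 Ω = 1.445e+05∠-89.9° Ω.
Step 4 — Source phasor: V = 195∠-85.1° V = 16.66 - j194.3 V.
Step 5 — Current: I = V / Z = 0.001345 + j0.0001121 A = 0.00135∠4.8° A.
Step 6 — Complex power: S = V·I* = 0.0006323 - j0.2632 VA.
Step 7 — Real power: P = Re(S) = 0.0006323 W.
Step 8 — Reactive power: Q = Im(S) = -0.2632 VAR.
Step 9 — Apparent power: |S| = 0.2632 VA.
Step 10 — Power factor: PF = P/|S| = 0.002402 (leading).

(a) P = 0.0006323 W  (b) Q = -0.2632 VAR  (c) S = 0.2632 VA  (d) PF = 0.002402 (leading)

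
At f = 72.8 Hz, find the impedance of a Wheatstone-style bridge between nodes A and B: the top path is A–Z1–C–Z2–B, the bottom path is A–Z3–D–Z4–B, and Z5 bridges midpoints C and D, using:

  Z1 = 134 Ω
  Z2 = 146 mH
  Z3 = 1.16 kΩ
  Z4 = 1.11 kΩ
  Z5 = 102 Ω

Step 1 — Angular frequency: ω = 2π·f = 2π·72.8 = 457.4 rad/s.
Step 2 — Component impedances:
  Z1: Z = R = 134 Ω
  Z2: Z = jωL = j·457.4·0.146 = 0 + j66.78 Ω
  Z3: Z = R = 1160 Ω
  Z4: Z = R = 1110 Ω
  Z5: Z = R = 102 Ω
Step 3 — Bridge requires nodal analysis (the Z5 bridge couples midpoints C and D, so the two paths cannot be reduced to a simple series/parallel combination). Setting node B to ground and injecting 1 A at node A, the 3-node admittance system at A, C, D solves to V_A = Z_AB = 124.7 + j65.5 Ω = 140.8∠27.7° Ω.

Z = 124.7 + j65.5 Ω = 140.8∠27.7° Ω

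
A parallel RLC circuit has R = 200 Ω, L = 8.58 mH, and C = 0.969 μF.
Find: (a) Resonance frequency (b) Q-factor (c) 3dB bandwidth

Step 1 — Resonance: ω₀ = 1/√(LC) = 1/√(0.00858·9.69e-07) = 1.097e+04 rad/s.
Step 2 — f₀ = ω₀/(2π) = 1745 Hz.
Step 3 — Parallel Q: Q = R/(ω₀L) = 200/(1.097e+04·0.00858) = 2.125.
Step 4 — Bandwidth: Δω = ω₀/Q = 5160 rad/s; BW = Δω/(2π) = 821.2 Hz.

(a) f₀ = 1745 Hz  (b) Q = 2.125  (c) BW = 821.2 Hz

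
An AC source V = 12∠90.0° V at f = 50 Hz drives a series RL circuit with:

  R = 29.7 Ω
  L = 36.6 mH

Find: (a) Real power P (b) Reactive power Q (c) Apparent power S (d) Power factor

Step 1 — Angular frequency: ω = 2π·f = 2π·50 = 314.2 rad/s.
Step 2 — Component impedances:
  R: Z = R = 29.7 Ω
  L: Z = jωL = j·314.2·0.0366 = 0 + j11.5 Ω
Step 3 — Series combination: Z_total = R + L = 29.7 + j11.5 Ω = 31.85∠21.2° Ω.
Step 4 — Source phasor: V = 12∠90.0° V = 0 + j12 V.
Step 5 — Current: I = V / Z = 0.136 + j0.3514 A = 0.3768∠68.8° A.
Step 6 — Complex power: S = V·I* = 4.217 + j1.632 VA.
Step 7 — Real power: P = Re(S) = 4.217 W.
Step 8 — Reactive power: Q = Im(S) = 1.632 VAR.
Step 9 — Apparent power: |S| = 4.521 VA.
Step 10 — Power factor: PF = P/|S| = 0.9326 (lagging).

(a) P = 4.217 W  (b) Q = 1.632 VAR  (c) S = 4.521 VA  (d) PF = 0.9326 (lagging)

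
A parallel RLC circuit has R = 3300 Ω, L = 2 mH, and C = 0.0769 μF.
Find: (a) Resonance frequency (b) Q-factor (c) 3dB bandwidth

Step 1 — Resonance: ω₀ = 1/√(LC) = 1/√(0.002·7.69e-08) = 8.063e+04 rad/s.
Step 2 — f₀ = ω₀/(2π) = 1.283e+04 Hz.
Step 3 — Parallel Q: Q = R/(ω₀L) = 3300/(8.063e+04·0.002) = 20.46.
Step 4 — Bandwidth: Δω = ω₀/Q = 3941 rad/s; BW = Δω/(2π) = 627.2 Hz.

(a) f₀ = 1.283e+04 Hz  (b) Q = 20.46  (c) BW = 627.2 Hz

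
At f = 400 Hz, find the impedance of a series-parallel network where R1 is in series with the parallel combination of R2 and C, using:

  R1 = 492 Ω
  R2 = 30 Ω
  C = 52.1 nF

Step 1 — Angular frequency: ω = 2π·f = 2π·400 = 2513 rad/s.
Step 2 — Component impedances:
  R1: Z = R = 492 Ω
  R2: Z = R = 30 Ω
  C: Z = 1/(jωC) = -j/(ω·C) = 0 - j7637 Ω
Step 3 — Parallel branch: R2 || C = 1/(1/R2 + 1/C) = 30 - j0.1178 Ω.
Step 4 — Series with R1: Z_total = R1 + (R2 || C) = 522 - j0.1178 Ω = 522∠-0.0° Ω.

Z = 522 - j0.1178 Ω = 522∠-0.0° Ω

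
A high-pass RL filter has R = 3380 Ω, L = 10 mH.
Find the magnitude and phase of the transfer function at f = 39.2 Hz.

Step 1 — Angular frequency: ω = 2π·39.2 = 246.3 rad/s.
Step 2 — Transfer function: H(jω) = jωL/(R + jωL).
Step 3 — Numerator jωL = j·2.463; denominator R + jωL = 3380 + j2.463.
Step 4 — H = 5.31e-07 + j0.0007287.
Step 5 — Magnitude: |H| = 0.0007287 (-62.7 dB); phase: φ = 90.0°.

|H| = 0.0007287 (-62.7 dB), φ = 90.0°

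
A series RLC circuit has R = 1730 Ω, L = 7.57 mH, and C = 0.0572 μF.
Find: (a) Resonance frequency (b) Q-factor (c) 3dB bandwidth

Step 1 — Resonance: ω₀ = 1/√(LC) = 1/√(0.00757·5.72e-08) = 4.806e+04 rad/s.
Step 2 — f₀ = ω₀/(2π) = 7648 Hz.
Step 3 — Series Q: Q = ω₀L/R = 4.806e+04·0.00757/1730 = 0.2103.
Step 4 — Bandwidth: Δω = ω₀/Q = 2.285e+05 rad/s; BW = Δω/(2π) = 3.637e+04 Hz.

(a) f₀ = 7648 Hz  (b) Q = 0.2103  (c) BW = 3.637e+04 Hz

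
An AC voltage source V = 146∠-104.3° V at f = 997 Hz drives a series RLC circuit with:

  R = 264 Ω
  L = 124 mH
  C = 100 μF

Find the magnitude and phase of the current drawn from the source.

Step 1 — Angular frequency: ω = 2π·f = 2π·997 = 6264 rad/s.
Step 2 — Component impedances:
  R: Z = R = 264 Ω
  L: Z = jωL = j·6264·0.124 = 0 + j776.8 Ω
  C: Z = 1/(jωC) = -j/(ω·C) = 0 - j1.596 Ω
Step 3 — Series combination: Z_total = R + L + C = 264 + j775.2 Ω = 818.9∠71.2° Ω.
Step 4 — Source phasor: V = 146∠-104.3° V = -36.06 - j141.5 V.
Step 5 — Ohm's law: I = V / Z_total = (-36.06 - j141.5) / (264 + j775.2) = -0.1777 - j0.01401 A.
Step 6 — Convert to polar: |I| = 0.1783 A, ∠I = -175.5°.

I = 0.1783∠-175.5° A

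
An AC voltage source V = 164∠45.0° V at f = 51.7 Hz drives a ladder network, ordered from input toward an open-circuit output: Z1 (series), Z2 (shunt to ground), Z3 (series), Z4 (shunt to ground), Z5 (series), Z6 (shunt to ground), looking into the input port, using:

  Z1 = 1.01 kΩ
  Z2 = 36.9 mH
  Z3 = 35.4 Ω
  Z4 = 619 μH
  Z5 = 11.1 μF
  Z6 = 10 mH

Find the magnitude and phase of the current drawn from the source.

Step 1 — Angular frequency: ω = 2π·f = 2π·51.7 = 324.8 rad/s.
Step 2 — Component impedances:
  Z1: Z = R = 1010 Ω
  Z2: Z = jωL = j·324.8·0.0369 = 0 + j11.99 Ω
  Z3: Z = R = 35.4 Ω
  Z4: Z = jωL = j·324.8·0.000619 = 0 + j0.2011 Ω
  Z5: Z = 1/(jωC) = -j/(ω·C) = 0 - j277.3 Ω
  Z6: Z = jωL = j·324.8·0.01 = 0 + j3.248 Ω
Step 3 — Ladder network (open output): work backward from the far end, alternating series and parallel combinations. Z_in = 1014 + j10.74 Ω = 1014∠0.6° Ω.
Step 4 — Source phasor: V = 164∠45.0° V = 116 + j116 V.
Step 5 — Ohm's law: I = V / Z_total = (116 + j116) / (1014 + j10.74) = 0.1156 + j0.1132 A.
Step 6 — Convert to polar: |I| = 0.1618 A, ∠I = 44.4°.

I = 0.1618∠44.4° A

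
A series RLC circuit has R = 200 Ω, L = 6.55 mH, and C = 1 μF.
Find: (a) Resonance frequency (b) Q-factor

Step 1 — Resonance condition Im(Z)=0 gives ω₀ = 1/√(LC).
Step 2 — ω₀ = 1/√(0.00655·1e-06) = 1.236e+04 rad/s.
Step 3 — f₀ = ω₀/(2π) = 1967 Hz.
Step 4 — Series Q: Q = ω₀L/R = 1.236e+04·0.00655/200 = 0.4047.

(a) f₀ = 1967 Hz  (b) Q = 0.4047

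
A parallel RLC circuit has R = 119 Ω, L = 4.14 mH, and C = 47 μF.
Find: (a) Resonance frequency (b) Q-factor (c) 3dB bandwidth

Step 1 — Resonance: ω₀ = 1/√(LC) = 1/√(0.00414·4.7e-05) = 2267 rad/s.
Step 2 — f₀ = ω₀/(2π) = 360.8 Hz.
Step 3 — Parallel Q: Q = R/(ω₀L) = 119/(2267·0.00414) = 12.68.
Step 4 — Bandwidth: Δω = ω₀/Q = 178.8 rad/s; BW = Δω/(2π) = 28.46 Hz.

(a) f₀ = 360.8 Hz  (b) Q = 12.68  (c) BW = 28.46 Hz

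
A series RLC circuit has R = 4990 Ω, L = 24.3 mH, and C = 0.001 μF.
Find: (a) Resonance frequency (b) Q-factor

Step 1 — Resonance condition Im(Z)=0 gives ω₀ = 1/√(LC).
Step 2 — ω₀ = 1/√(0.0243·1e-09) = 2.029e+05 rad/s.
Step 3 — f₀ = ω₀/(2π) = 3.229e+04 Hz.
Step 4 — Series Q: Q = ω₀L/R = 2.029e+05·0.0243/4990 = 0.9879.

(a) f₀ = 3.229e+04 Hz  (b) Q = 0.9879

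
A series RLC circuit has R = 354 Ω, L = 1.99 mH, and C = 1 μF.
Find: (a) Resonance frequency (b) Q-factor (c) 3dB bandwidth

Step 1 — Resonance condition Im(Z)=0 gives ω₀ = 1/√(LC).
Step 2 — ω₀ = 1/√(0.00199·1e-06) = 2.242e+04 rad/s.
Step 3 — f₀ = ω₀/(2π) = 3568 Hz.
Step 4 — Series Q: Q = ω₀L/R = 2.242e+04·0.00199/354 = 0.126.
Step 5 — 3dB bandwidth: Δω = ω₀/Q = 1.779e+05 rad/s; BW = Δω/(2π) = 2.831e+04 Hz.

(a) f₀ = 3568 Hz  (b) Q = 0.126  (c) BW = 2.831e+04 Hz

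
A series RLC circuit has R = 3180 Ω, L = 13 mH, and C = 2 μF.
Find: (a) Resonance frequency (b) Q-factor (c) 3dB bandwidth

Step 1 — Resonance condition Im(Z)=0 gives ω₀ = 1/√(LC).
Step 2 — ω₀ = 1/√(0.013·2e-06) = 6202 rad/s.
Step 3 — f₀ = ω₀/(2π) = 987 Hz.
Step 4 — Series Q: Q = ω₀L/R = 6202·0.013/3180 = 0.02535.
Step 5 — 3dB bandwidth: Δω = ω₀/Q = 2.446e+05 rad/s; BW = Δω/(2π) = 3.893e+04 Hz.

(a) f₀ = 987 Hz  (b) Q = 0.02535  (c) BW = 3.893e+04 Hz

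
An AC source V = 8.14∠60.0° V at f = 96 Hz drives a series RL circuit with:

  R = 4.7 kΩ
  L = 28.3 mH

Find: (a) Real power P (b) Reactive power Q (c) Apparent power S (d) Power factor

Step 1 — Angular frequency: ω = 2π·f = 2π·96 = 603.2 rad/s.
Step 2 — Component impedances:
  R: Z = R = 4700 Ω
  L: Z = jωL = j·603.2·0.0283 = 0 + j17.07 Ω
Step 3 — Series combination: Z_total = R + L = 4700 + j17.07 Ω = 4700∠0.2° Ω.
Step 4 — Source phasor: V = 8.14∠60.0° V = 4.07 + j7.049 V.
Step 5 — Current: I = V / Z = 0.0008714 + j0.001497 A = 0.001732∠59.8° A.
Step 6 — Complex power: S = V·I* = 0.0141 + j5.12e-05 VA.
Step 7 — Real power: P = Re(S) = 0.0141 W.
Step 8 — Reactive power: Q = Im(S) = 5.12e-05 VAR.
Step 9 — Apparent power: |S| = 0.0141 VA.
Step 10 — Power factor: PF = P/|S| = 1 (lagging).

(a) P = 0.0141 W  (b) Q = 5.12e-05 VAR  (c) S = 0.0141 VA  (d) PF = 1 (lagging)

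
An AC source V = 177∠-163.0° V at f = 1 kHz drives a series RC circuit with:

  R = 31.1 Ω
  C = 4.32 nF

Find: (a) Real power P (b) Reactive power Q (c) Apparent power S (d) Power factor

Step 1 — Angular frequency: ω = 2π·f = 2π·1000 = 6283 rad/s.
Step 2 — Component impedances:
  R: Z = R = 31.1 Ω
  C: Z = 1/(jωC) = -j/(ω·C) = 0 - j3.684e+04 Ω
Step 3 — Series combination: Z_total = R + C = 31.1 - j3.684e+04 Ω = 3.684e+04∠-90.0° Ω.
Step 4 — Source phasor: V = 177∠-163.0° V = -169.3 - j51.75 V.
Step 5 — Current: I = V / Z = 0.001401 - j0.004596 A = 0.004804∠-73.0° A.
Step 6 — Complex power: S = V·I* = 0.0007179 - j0.8504 VA.
Step 7 — Real power: P = Re(S) = 0.0007179 W.
Step 8 — Reactive power: Q = Im(S) = -0.8504 VAR.
Step 9 — Apparent power: |S| = 0.8504 VA.
Step 10 — Power factor: PF = P/|S| = 0.0008442 (leading).

(a) P = 0.0007179 W  (b) Q = -0.8504 VAR  (c) S = 0.8504 VA  (d) PF = 0.0008442 (leading)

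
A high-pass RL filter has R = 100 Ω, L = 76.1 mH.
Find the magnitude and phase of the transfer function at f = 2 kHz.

Step 1 — Angular frequency: ω = 2π·2000 = 1.257e+04 rad/s.
Step 2 — Transfer function: H(jω) = jωL/(R + jωL).
Step 3 — Numerator jωL = j·956.3; denominator R + jωL = 100 + j956.3.
Step 4 — H = 0.9892 + j0.1034.
Step 5 — Magnitude: |H| = 0.9946 (-0.0 dB); phase: φ = 6.0°.

|H| = 0.9946 (-0.0 dB), φ = 6.0°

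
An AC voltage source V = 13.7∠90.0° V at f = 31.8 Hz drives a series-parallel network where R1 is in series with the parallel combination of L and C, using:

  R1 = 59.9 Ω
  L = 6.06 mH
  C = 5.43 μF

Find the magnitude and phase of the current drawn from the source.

Step 1 — Angular frequency: ω = 2π·f = 2π·31.8 = 199.8 rad/s.
Step 2 — Component impedances:
  R1: Z = R = 59.9 Ω
  L: Z = jωL = j·199.8·0.00606 = 0 + j1.211 Ω
  C: Z = 1/(jωC) = -j/(ω·C) = 0 - j921.7 Ω
Step 3 — Parallel branch: L || C = 1/(1/L + 1/C) = 0 + j1.212 Ω.
Step 4 — Series with R1: Z_total = R1 + (L || C) = 59.9 + j1.212 Ω = 59.91∠1.2° Ω.
Step 5 — Source phasor: V = 13.7∠90.0° V = 0 + j13.7 V.
Step 6 — Ohm's law: I = V / Z_total = (0 + j13.7) / (59.9 + j1.212) = 0.004627 + j0.2286 A.
Step 7 — Convert to polar: |I| = 0.2287 A, ∠I = 88.8°.

I = 0.2287∠88.8° A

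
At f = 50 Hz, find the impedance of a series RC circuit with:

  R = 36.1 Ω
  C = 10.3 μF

Step 1 — Angular frequency: ω = 2π·f = 2π·50 = 314.2 rad/s.
Step 2 — Component impedances:
  R: Z = R = 36.1 Ω
  C: Z = 1/(jωC) = -j/(ω·C) = 0 - j309 Ω
Step 3 — Series combination: Z_total = R + C = 36.1 - j309 Ω = 311.1∠-83.3° Ω.

Z = 36.1 - j309 Ω = 311.1∠-83.3° Ω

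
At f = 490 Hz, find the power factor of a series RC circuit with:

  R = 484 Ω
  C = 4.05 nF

Step 1 — Angular frequency: ω = 2π·f = 2π·490 = 3079 rad/s.
Step 2 — Component impedances:
  R: Z = R = 484 Ω
  C: Z = 1/(jωC) = -j/(ω·C) = 0 - j8.02e+04 Ω
Step 3 — Series combination: Z_total = R + C = 484 - j8.02e+04 Ω = 8.02e+04∠-89.7° Ω.
Step 4 — Power factor: PF = cos(φ) = Re(Z)/|Z| = 484/8.02e+04 = 0.006035.
Step 5 — Type: Im(Z) = -8.02e+04 ⇒ leading (phase φ = -89.7°).

PF = 0.006035 (leading, φ = -89.7°)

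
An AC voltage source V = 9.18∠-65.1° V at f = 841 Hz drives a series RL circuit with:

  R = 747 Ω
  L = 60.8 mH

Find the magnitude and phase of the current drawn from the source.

Step 1 — Angular frequency: ω = 2π·f = 2π·841 = 5284 rad/s.
Step 2 — Component impedances:
  R: Z = R = 747 Ω
  L: Z = jωL = j·5284·0.0608 = 0 + j321.3 Ω
Step 3 — Series combination: Z_total = R + L = 747 + j321.3 Ω = 813.2∠23.3° Ω.
Step 4 — Source phasor: V = 9.18∠-65.1° V = 3.865 - j8.327 V.
Step 5 — Ohm's law: I = V / Z_total = (3.865 - j8.327) / (747 + j321.3) = 0.0003207 - j0.01128 A.
Step 6 — Convert to polar: |I| = 0.01129 A, ∠I = -88.4°.

I = 0.01129∠-88.4° A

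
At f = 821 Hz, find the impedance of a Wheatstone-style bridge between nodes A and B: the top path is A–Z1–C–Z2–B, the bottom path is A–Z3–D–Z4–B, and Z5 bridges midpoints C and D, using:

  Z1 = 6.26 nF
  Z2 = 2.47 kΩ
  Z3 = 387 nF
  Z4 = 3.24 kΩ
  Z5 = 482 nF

Step 1 — Angular frequency: ω = 2π·f = 2π·821 = 5158 rad/s.
Step 2 — Component impedances:
  Z1: Z = 1/(jωC) = -j/(ω·C) = 0 - j3.097e+04 Ω
  Z2: Z = R = 2470 Ω
  Z3: Z = 1/(jωC) = -j/(ω·C) = 0 - j500.9 Ω
  Z4: Z = R = 3240 Ω
  Z5: Z = 1/(jωC) = -j/(ω·C) = 0 - j402.2 Ω
Step 3 — Bridge requires nodal analysis (the Z5 bridge couples midpoints C and D, so the two paths cannot be reduced to a simple series/parallel combination). Setting node B to ground and injecting 1 A at node A, the 3-node admittance system at A, C, D solves to V_A = Z_AB = 1410 - j613.1 Ω = 1537∠-23.5° Ω.

Z = 1410 - j613.1 Ω = 1537∠-23.5° Ω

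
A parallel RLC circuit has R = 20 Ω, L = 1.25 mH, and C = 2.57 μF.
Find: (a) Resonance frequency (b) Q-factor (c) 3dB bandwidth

Step 1 — Resonance: ω₀ = 1/√(LC) = 1/√(0.00125·2.57e-06) = 1.764e+04 rad/s.
Step 2 — f₀ = ω₀/(2π) = 2808 Hz.
Step 3 — Parallel Q: Q = R/(ω₀L) = 20/(1.764e+04·0.00125) = 0.9069.
Step 4 — Bandwidth: Δω = ω₀/Q = 1.946e+04 rad/s; BW = Δω/(2π) = 3096 Hz.

(a) f₀ = 2808 Hz  (b) Q = 0.9069  (c) BW = 3096 Hz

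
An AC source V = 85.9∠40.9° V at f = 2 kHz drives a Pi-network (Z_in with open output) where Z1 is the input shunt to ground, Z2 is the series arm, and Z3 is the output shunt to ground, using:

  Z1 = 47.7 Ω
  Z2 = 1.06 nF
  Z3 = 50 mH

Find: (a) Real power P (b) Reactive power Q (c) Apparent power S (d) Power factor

Step 1 — Angular frequency: ω = 2π·f = 2π·2000 = 1.257e+04 rad/s.
Step 2 — Component impedances:
  Z1: Z = R = 47.7 Ω
  Z2: Z = 1/(jωC) = -j/(ω·C) = 0 - j7.507e+04 Ω
  Z3: Z = jωL = j·1.257e+04·0.05 = 0 + j628.3 Ω
Step 3 — With open output, the series arm Z2 and the output shunt Z3 appear in series to ground: Z2 + Z3 = 0 - j7.444e+04 Ω.
Step 4 — Parallel with input shunt Z1: Z_in = Z1 || (Z2 + Z3) = 47.7 - j0.03056 Ω = 47.7∠-0.0° Ω.
Step 5 — Source phasor: V = 85.9∠40.9° V = 64.93 + j56.24 V.
Step 6 — Current: I = V / Z = 1.36 + j1.18 A = 1.801∠40.9° A.
Step 7 — Complex power: S = V·I* = 154.7 - j0.09912 VA.
Step 8 — Real power: P = Re(S) = 154.7 W.
Step 9 — Reactive power: Q = Im(S) = -0.09912 VAR.
Step 10 — Apparent power: |S| = 154.7 VA.
Step 11 — Power factor: PF = P/|S| = 1 (leading).

(a) P = 154.7 W  (b) Q = -0.09912 VAR  (c) S = 154.7 VA  (d) PF = 1 (leading)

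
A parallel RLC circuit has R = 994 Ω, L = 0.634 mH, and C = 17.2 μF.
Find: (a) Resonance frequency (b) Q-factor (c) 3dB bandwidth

Step 1 — Resonance: ω₀ = 1/√(LC) = 1/√(0.000634·1.72e-05) = 9576 rad/s.
Step 2 — f₀ = ω₀/(2π) = 1524 Hz.
Step 3 — Parallel Q: Q = R/(ω₀L) = 994/(9576·0.000634) = 163.7.
Step 4 — Bandwidth: Δω = ω₀/Q = 58.49 rad/s; BW = Δω/(2π) = 9.309 Hz.

(a) f₀ = 1524 Hz  (b) Q = 163.7  (c) BW = 9.309 Hz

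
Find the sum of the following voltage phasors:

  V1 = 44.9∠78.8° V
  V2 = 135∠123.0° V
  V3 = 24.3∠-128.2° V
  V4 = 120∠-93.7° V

Step 1 — Convert each phasor to rectangular form:
  V1 = 44.9·(cos(78.8°) + j·sin(78.8°)) = 8.721 + j44.04 V
  V2 = 135·(cos(123.0°) + j·sin(123.0°)) = -73.53 + j113.2 V
  V3 = 24.3·(cos(-128.2°) + j·sin(-128.2°)) = -15.03 - j19.1 V
  V4 = 120·(cos(-93.7°) + j·sin(-93.7°)) = -7.744 - j119.7 V
Step 2 — Sum components: V_total = -87.58 + j18.42 V.
Step 3 — Convert to polar: |V_total| = 89.49 V, ∠V_total = 168.1°.

V_total = 89.49∠168.1° V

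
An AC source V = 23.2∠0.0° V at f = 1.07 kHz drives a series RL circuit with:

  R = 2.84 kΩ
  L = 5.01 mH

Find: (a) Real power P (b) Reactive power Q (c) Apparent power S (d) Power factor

Step 1 — Angular frequency: ω = 2π·f = 2π·1070 = 6723 rad/s.
Step 2 — Component impedances:
  R: Z = R = 2840 Ω
  L: Z = jωL = j·6723·0.00501 = 0 + j33.68 Ω
Step 3 — Series combination: Z_total = R + L = 2840 + j33.68 Ω = 2840∠0.7° Ω.
Step 4 — Source phasor: V = 23.2∠0.0° V = 23.2 V.
Step 5 — Current: I = V / Z = 0.008168 - j9.687e-05 A = 0.008168∠-0.7° A.
Step 6 — Complex power: S = V·I* = 0.1895 + j0.002247 VA.
Step 7 — Real power: P = Re(S) = 0.1895 W.
Step 8 — Reactive power: Q = Im(S) = 0.002247 VAR.
Step 9 — Apparent power: |S| = 0.1895 VA.
Step 10 — Power factor: PF = P/|S| = 0.9999 (lagging).

(a) P = 0.1895 W  (b) Q = 0.002247 VAR  (c) S = 0.1895 VA  (d) PF = 0.9999 (lagging)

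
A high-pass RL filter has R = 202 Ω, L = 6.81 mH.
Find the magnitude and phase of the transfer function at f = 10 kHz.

Step 1 — Angular frequency: ω = 2π·1e+04 = 6.283e+04 rad/s.
Step 2 — Transfer function: H(jω) = jωL/(R + jωL).
Step 3 — Numerator jωL = j·427.9; denominator R + jωL = 202 + j427.9.
Step 4 — H = 0.8177 + j0.3861.
Step 5 — Magnitude: |H| = 0.9043 (-0.9 dB); phase: φ = 25.3°.

|H| = 0.9043 (-0.9 dB), φ = 25.3°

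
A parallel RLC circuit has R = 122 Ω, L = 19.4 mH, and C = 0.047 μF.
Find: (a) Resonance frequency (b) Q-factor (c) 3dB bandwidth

Step 1 — Resonance: ω₀ = 1/√(LC) = 1/√(0.0194·4.7e-08) = 3.312e+04 rad/s.
Step 2 — f₀ = ω₀/(2π) = 5271 Hz.
Step 3 — Parallel Q: Q = R/(ω₀L) = 122/(3.312e+04·0.0194) = 0.1899.
Step 4 — Bandwidth: Δω = ω₀/Q = 1.744e+05 rad/s; BW = Δω/(2π) = 2.776e+04 Hz.

(a) f₀ = 5271 Hz  (b) Q = 0.1899  (c) BW = 2.776e+04 Hz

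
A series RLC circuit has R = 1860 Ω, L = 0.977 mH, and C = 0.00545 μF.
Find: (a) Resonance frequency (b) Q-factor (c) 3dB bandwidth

Step 1 — Resonance condition Im(Z)=0 gives ω₀ = 1/√(LC).
Step 2 — ω₀ = 1/√(0.000977·5.45e-09) = 4.334e+05 rad/s.
Step 3 — f₀ = ω₀/(2π) = 6.897e+04 Hz.
Step 4 — Series Q: Q = ω₀L/R = 4.334e+05·0.000977/1860 = 0.2276.
Step 5 — 3dB bandwidth: Δω = ω₀/Q = 1.904e+06 rad/s; BW = Δω/(2π) = 3.03e+05 Hz.

(a) f₀ = 6.897e+04 Hz  (b) Q = 0.2276  (c) BW = 3.03e+05 Hz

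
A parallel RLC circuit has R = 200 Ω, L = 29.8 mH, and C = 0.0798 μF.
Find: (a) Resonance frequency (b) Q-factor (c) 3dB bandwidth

Step 1 — Resonance: ω₀ = 1/√(LC) = 1/√(0.0298·7.98e-08) = 2.051e+04 rad/s.
Step 2 — f₀ = ω₀/(2π) = 3264 Hz.
Step 3 — Parallel Q: Q = R/(ω₀L) = 200/(2.051e+04·0.0298) = 0.3273.
Step 4 — Bandwidth: Δω = ω₀/Q = 6.266e+04 rad/s; BW = Δω/(2π) = 9972 Hz.

(a) f₀ = 3264 Hz  (b) Q = 0.3273  (c) BW = 9972 Hz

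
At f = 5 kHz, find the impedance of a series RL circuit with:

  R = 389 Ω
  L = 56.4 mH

Step 1 — Angular frequency: ω = 2π·f = 2π·5000 = 3.142e+04 rad/s.
Step 2 — Component impedances:
  R: Z = R = 389 Ω
  L: Z = jωL = j·3.142e+04·0.0564 = 0 + j1772 Ω
Step 3 — Series combination: Z_total = R + L = 389 + j1772 Ω = 1814∠77.6° Ω.

Z = 389 + j1772 Ω = 1814∠77.6° Ω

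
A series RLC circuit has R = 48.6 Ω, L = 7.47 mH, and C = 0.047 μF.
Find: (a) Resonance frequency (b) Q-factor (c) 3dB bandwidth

Step 1 — Resonance condition Im(Z)=0 gives ω₀ = 1/√(LC).
Step 2 — ω₀ = 1/√(0.00747·4.7e-08) = 5.337e+04 rad/s.
Step 3 — f₀ = ω₀/(2π) = 8494 Hz.
Step 4 — Series Q: Q = ω₀L/R = 5.337e+04·0.00747/48.6 = 8.203.
Step 5 — 3dB bandwidth: Δω = ω₀/Q = 6506 rad/s; BW = Δω/(2π) = 1035 Hz.

(a) f₀ = 8494 Hz  (b) Q = 8.203  (c) BW = 1035 Hz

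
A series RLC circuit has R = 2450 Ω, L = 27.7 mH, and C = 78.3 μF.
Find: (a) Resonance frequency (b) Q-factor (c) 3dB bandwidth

Step 1 — Resonance condition Im(Z)=0 gives ω₀ = 1/√(LC).
Step 2 — ω₀ = 1/√(0.0277·7.83e-05) = 679 rad/s.
Step 3 — f₀ = ω₀/(2π) = 108.1 Hz.
Step 4 — Series Q: Q = ω₀L/R = 679·0.0277/2450 = 0.007677.
Step 5 — 3dB bandwidth: Δω = ω₀/Q = 8.845e+04 rad/s; BW = Δω/(2π) = 1.408e+04 Hz.

(a) f₀ = 108.1 Hz  (b) Q = 0.007677  (c) BW = 1.408e+04 Hz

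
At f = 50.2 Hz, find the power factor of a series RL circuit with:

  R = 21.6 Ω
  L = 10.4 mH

Step 1 — Angular frequency: ω = 2π·f = 2π·50.2 = 315.4 rad/s.
Step 2 — Component impedances:
  R: Z = R = 21.6 Ω
  L: Z = jωL = j·315.4·0.0104 = 0 + j3.28 Ω
Step 3 — Series combination: Z_total = R + L = 21.6 + j3.28 Ω = 21.85∠8.6° Ω.
Step 4 — Power factor: PF = cos(φ) = Re(Z)/|Z| = 21.6/21.8477 = 0.9887.
Step 5 — Type: Im(Z) = 3.28 ⇒ lagging (phase φ = 8.6°).

PF = 0.9887 (lagging, φ = 8.6°)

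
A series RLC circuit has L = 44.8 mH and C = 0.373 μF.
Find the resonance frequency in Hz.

Step 1 — Resonance condition Im(Z)=0 gives ω₀ = 1/√(LC).
Step 2 — ω₀ = 1/√(0.0448·3.73e-07) = 7736 rad/s.
Step 3 — f₀ = ω₀/(2π) = 1231 Hz.

f₀ = 1231 Hz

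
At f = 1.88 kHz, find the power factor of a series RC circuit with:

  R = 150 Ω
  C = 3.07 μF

Step 1 — Angular frequency: ω = 2π·f = 2π·1880 = 1.181e+04 rad/s.
Step 2 — Component impedances:
  R: Z = R = 150 Ω
  C: Z = 1/(jωC) = -j/(ω·C) = 0 - j27.58 Ω
Step 3 — Series combination: Z_total = R + C = 150 - j27.58 Ω = 152.5∠-10.4° Ω.
Step 4 — Power factor: PF = cos(φ) = Re(Z)/|Z| = 150/152.51 = 0.9835.
Step 5 — Type: Im(Z) = -27.58 ⇒ leading (phase φ = -10.4°).

PF = 0.9835 (leading, φ = -10.4°)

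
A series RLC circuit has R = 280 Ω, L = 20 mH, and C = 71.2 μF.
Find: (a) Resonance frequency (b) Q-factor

Step 1 — Resonance condition Im(Z)=0 gives ω₀ = 1/√(LC).
Step 2 — ω₀ = 1/√(0.02·7.12e-05) = 838 rad/s.
Step 3 — f₀ = ω₀/(2π) = 133.4 Hz.
Step 4 — Series Q: Q = ω₀L/R = 838·0.02/280 = 0.05986.

(a) f₀ = 133.4 Hz  (b) Q = 0.05986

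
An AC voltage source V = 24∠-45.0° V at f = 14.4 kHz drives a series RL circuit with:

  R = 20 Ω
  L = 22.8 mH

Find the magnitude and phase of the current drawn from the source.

Step 1 — Angular frequency: ω = 2π·f = 2π·1.44e+04 = 9.048e+04 rad/s.
Step 2 — Component impedances:
  R: Z = R = 20 Ω
  L: Z = jωL = j·9.048e+04·0.0228 = 0 + j2063 Ω
Step 3 — Series combination: Z_total = R + L = 20 + j2063 Ω = 2063∠89.4° Ω.
Step 4 — Source phasor: V = 24∠-45.0° V = 16.97 - j16.97 V.
Step 5 — Ohm's law: I = V / Z_total = (16.97 - j16.97) / (20 + j2063) = -0.008146 - j0.008306 A.
Step 6 — Convert to polar: |I| = 0.01163 A, ∠I = -134.4°.

I = 0.01163∠-134.4° A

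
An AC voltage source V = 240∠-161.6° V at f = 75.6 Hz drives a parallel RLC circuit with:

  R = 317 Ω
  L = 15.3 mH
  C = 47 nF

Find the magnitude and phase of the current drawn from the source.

Step 1 — Angular frequency: ω = 2π·f = 2π·75.6 = 475 rad/s.
Step 2 — Component impedances:
  R: Z = R = 317 Ω
  L: Z = jωL = j·475·0.0153 = 0 + j7.268 Ω
  C: Z = 1/(jωC) = -j/(ω·C) = 0 - j4.479e+04 Ω
Step 3 — Parallel combination: 1/Z_total = 1/R + 1/L + 1/C; Z_total = 0.1666 + j7.265 Ω = 7.267∠88.7° Ω.
Step 4 — Source phasor: V = 240∠-161.6° V = -227.7 - j75.76 V.
Step 5 — Ohm's law: I = V / Z_total = (-227.7 - j75.76) / (0.1666 + j7.265) = -11.14 + j31.09 A.
Step 6 — Convert to polar: |I| = 33.03 A, ∠I = 109.7°.

I = 33.03∠109.7° A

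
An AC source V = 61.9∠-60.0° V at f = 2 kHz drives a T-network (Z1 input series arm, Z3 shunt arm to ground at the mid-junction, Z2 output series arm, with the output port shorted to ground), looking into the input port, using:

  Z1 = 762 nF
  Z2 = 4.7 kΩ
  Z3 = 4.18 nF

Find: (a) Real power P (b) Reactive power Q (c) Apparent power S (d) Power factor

Step 1 — Angular frequency: ω = 2π·f = 2π·2000 = 1.257e+04 rad/s.
Step 2 — Component impedances:
  Z1: Z = 1/(jωC) = -j/(ω·C) = 0 - j104.4 Ω
  Z2: Z = R = 4700 Ω
  Z3: Z = 1/(jωC) = -j/(ω·C) = 0 - j1.904e+04 Ω
Step 3 — With the output port shorted to ground, the output series arm Z2 runs from the junction to ground; the shunt arm Z3 also runs from the junction to ground. They appear in parallel: Z3 || Z2 = 4430 - j1094 Ω.
Step 4 — Series with input arm Z1: Z_in = Z1 + (Z3 || Z2) = 4430 - j1198 Ω = 4589∠-15.1° Ω.
Step 5 — Source phasor: V = 61.9∠-60.0° V = 30.95 - j53.61 V.
Step 6 — Current: I = V / Z = 0.00956 - j0.009515 A = 0.01349∠-44.9° A.
Step 7 — Complex power: S = V·I* = 0.806 - j0.218 VA.
Step 8 — Real power: P = Re(S) = 0.806 W.
Step 9 — Reactive power: Q = Im(S) = -0.218 VAR.
Step 10 — Apparent power: |S| = 0.8349 VA.
Step 11 — Power factor: PF = P/|S| = 0.9653 (leading).

(a) P = 0.806 W  (b) Q = -0.218 VAR  (c) S = 0.8349 VA  (d) PF = 0.9653 (leading)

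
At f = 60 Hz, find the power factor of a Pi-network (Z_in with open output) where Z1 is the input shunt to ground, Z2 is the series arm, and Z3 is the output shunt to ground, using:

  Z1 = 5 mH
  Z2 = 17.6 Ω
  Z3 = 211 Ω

Step 1 — Angular frequency: ω = 2π·f = 2π·60 = 377 rad/s.
Step 2 — Component impedances:
  Z1: Z = jωL = j·377·0.005 = 0 + j1.885 Ω
  Z2: Z = R = 17.6 Ω
  Z3: Z = R = 211 Ω
Step 3 — With open output, the series arm Z2 and the output shunt Z3 appear in series to ground: Z2 + Z3 = 228.6 Ω.
Step 4 — Parallel with input shunt Z1: Z_in = Z1 || (Z2 + Z3) = 0.01554 + j1.885 Ω = 1.885∠89.5° Ω.
Step 5 — Power factor: PF = cos(φ) = Re(Z)/|Z| = 0.0155416/1.88489 = 0.008245.
Step 6 — Type: Im(Z) = 1.885 ⇒ lagging (phase φ = 89.5°).

PF = 0.008245 (lagging, φ = 89.5°)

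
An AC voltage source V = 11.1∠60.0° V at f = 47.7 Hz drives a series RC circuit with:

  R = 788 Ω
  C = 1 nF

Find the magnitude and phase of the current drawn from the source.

Step 1 — Angular frequency: ω = 2π·f = 2π·47.7 = 299.7 rad/s.
Step 2 — Component impedances:
  R: Z = R = 788 Ω
  C: Z = 1/(jωC) = -j/(ω·C) = 0 - j3.337e+06 Ω
Step 3 — Series combination: Z_total = R + C = 788 - j3.337e+06 Ω = 3.337e+06∠-90.0° Ω.
Step 4 — Source phasor: V = 11.1∠60.0° V = 5.55 + j9.613 V.
Step 5 — Ohm's law: I = V / Z_total = (5.55 + j9.613) / (788 - j3.337e+06) = -2.881e-06 + j1.664e-06 A.
Step 6 — Convert to polar: |I| = 3.327e-06 A, ∠I = 150.0°.

I = 3.327e-06∠150.0° A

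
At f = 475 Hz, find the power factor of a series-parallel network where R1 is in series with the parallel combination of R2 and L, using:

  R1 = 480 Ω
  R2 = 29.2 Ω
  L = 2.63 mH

Step 1 — Angular frequency: ω = 2π·f = 2π·475 = 2985 rad/s.
Step 2 — Component impedances:
  R1: Z = R = 480 Ω
  R2: Z = R = 29.2 Ω
  L: Z = jωL = j·2985·0.00263 = 0 + j7.849 Ω
Step 3 — Parallel branch: R2 || L = 1/(1/R2 + 1/L) = 1.968 + j7.32 Ω.
Step 4 — Series with R1: Z_total = R1 + (R2 || L) = 482 + j7.32 Ω = 482∠0.9° Ω.
Step 5 — Power factor: PF = cos(φ) = Re(Z)/|Z| = 481.97/482.02 = 0.9999.
Step 6 — Type: Im(Z) = 7.32 ⇒ lagging (phase φ = 0.9°).

PF = 0.9999 (lagging, φ = 0.9°)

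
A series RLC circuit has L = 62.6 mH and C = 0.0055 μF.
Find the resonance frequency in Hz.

Step 1 — Resonance condition Im(Z)=0 gives ω₀ = 1/√(LC).
Step 2 — ω₀ = 1/√(0.0626·5.5e-09) = 5.389e+04 rad/s.
Step 3 — f₀ = ω₀/(2π) = 8577 Hz.

f₀ = 8577 Hz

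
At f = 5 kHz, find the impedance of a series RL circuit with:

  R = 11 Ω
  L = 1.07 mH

Step 1 — Angular frequency: ω = 2π·f = 2π·5000 = 3.142e+04 rad/s.
Step 2 — Component impedances:
  R: Z = R = 11 Ω
  L: Z = jωL = j·3.142e+04·0.00107 = 0 + j33.62 Ω
Step 3 — Series combination: Z_total = R + L = 11 + j33.62 Ω = 35.37∠71.9° Ω.

Z = 11 + j33.62 Ω = 35.37∠71.9° Ω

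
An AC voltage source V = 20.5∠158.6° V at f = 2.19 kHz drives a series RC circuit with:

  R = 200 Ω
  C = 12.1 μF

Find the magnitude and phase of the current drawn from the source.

Step 1 — Angular frequency: ω = 2π·f = 2π·2190 = 1.376e+04 rad/s.
Step 2 — Component impedances:
  R: Z = R = 200 Ω
  C: Z = 1/(jωC) = -j/(ω·C) = 0 - j6.006 Ω
Step 3 — Series combination: Z_total = R + C = 200 - j6.006 Ω = 200.1∠-1.7° Ω.
Step 4 — Source phasor: V = 20.5∠158.6° V = -19.09 + j7.48 V.
Step 5 — Ohm's law: I = V / Z_total = (-19.09 + j7.48) / (200 - j6.006) = -0.09647 + j0.0345 A.
Step 6 — Convert to polar: |I| = 0.1025 A, ∠I = 160.3°.

I = 0.1025∠160.3° A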